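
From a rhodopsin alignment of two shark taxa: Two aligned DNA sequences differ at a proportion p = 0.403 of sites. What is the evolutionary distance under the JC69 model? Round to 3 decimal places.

0.578

d = −(3/4) ln(1 − 4p/3) = −0.75 ln(1 − 0.537333) = −0.75 ln(0.462667)
  = −0.75 × (-0.770748) = 0.578061 substitutions/site.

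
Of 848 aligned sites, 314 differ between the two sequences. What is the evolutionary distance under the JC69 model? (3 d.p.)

p = 314/848 ≈ 0.370283.
d = −(3/4) ln(1 − 4p/3) = −0.75 ln(1 − 0.493711) = −0.75 ln(0.506289)
  = −0.75 × (-0.680648) = 0.510486 substitutions/site.

0.510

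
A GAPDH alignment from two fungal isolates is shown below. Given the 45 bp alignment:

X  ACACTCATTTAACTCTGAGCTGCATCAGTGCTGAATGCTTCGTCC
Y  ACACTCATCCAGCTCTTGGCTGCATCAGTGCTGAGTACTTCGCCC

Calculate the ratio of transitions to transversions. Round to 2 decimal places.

Transitions are A↔G and C↔T; transversions are all other mismatches.
Transitions: 7. Transversions: 1.
R = 7/1 = 7.00.

7.00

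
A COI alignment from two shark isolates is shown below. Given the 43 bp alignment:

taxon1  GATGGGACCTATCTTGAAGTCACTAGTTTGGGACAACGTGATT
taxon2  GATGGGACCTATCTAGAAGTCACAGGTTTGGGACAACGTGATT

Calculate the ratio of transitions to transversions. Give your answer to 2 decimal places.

0.50

Transitions are A↔G and C↔T; transversions are all other mismatches.
Transitions: 1. Transversions: 2.
R = 1/2 = 0.50.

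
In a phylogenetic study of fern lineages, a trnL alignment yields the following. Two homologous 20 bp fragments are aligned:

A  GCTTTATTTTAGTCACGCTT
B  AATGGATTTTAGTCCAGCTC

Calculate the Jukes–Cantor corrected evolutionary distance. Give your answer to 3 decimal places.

0.471

The sequences differ at 7 of 20 sites (1, 2, 4, 5, 15, 16, 20), so p = 7/20 = 0.35.
d = −(3/4) ln(1 − 4p/3) = −0.75 ln(1 − 0.466667) = −0.75 ln(0.533333)
  = −0.75 × (-0.628609) = 0.471457 substitutions/site.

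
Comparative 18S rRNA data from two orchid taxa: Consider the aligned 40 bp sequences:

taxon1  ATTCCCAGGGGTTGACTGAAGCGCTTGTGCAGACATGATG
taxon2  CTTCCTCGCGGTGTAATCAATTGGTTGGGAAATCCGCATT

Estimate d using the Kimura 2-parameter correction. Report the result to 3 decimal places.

0.802

Of 40 sites, 3 differences are transitions and 16 are transversions, so P = 3/40 = 0.075 and Q = 16/40 = 0.4.
Under the Kimura two-parameter model, d = −½ ln(1 − 2P − Q) − ¼ ln(1 − 2Q).
1 − 2P − Q = 0.45, giving −½ ln(0.45) = 0.399254.
1 − 2Q = 0.2, giving −¼ ln(0.2) = 0.402359.
d = 0.399254 + 0.402359 = 0.801613.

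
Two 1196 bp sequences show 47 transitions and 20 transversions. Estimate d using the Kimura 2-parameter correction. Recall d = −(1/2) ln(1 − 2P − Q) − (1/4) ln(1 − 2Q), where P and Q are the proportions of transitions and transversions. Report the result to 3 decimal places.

0.059

P = 47/1196 ≈ 0.039298 and Q = 20/1196 ≈ 0.016722.
Under the Kimura two-parameter model, d = −½ ln(1 − 2P − Q) − ¼ ln(1 − 2Q).
1 − 2P − Q = 0.904682, giving −½ ln(0.904682) = 0.050086.
1 − 2Q = 0.966556, giving −¼ ln(0.966556) = 0.008504.
d = 0.050086 + 0.008504 = 0.058590.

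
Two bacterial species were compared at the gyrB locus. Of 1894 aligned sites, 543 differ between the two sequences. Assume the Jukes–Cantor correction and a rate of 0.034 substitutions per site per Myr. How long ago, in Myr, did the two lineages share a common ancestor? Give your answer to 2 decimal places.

p = 543/1894 ≈ 0.286695.
d = −(3/4) ln(1 − 4p/3) = −0.75 ln(1 − 0.38226) = −0.75 ln(0.61774)
  = −0.75 × (-0.481688) = 0.361266 substitutions/site.
Under a molecular clock d = 2μt, so t = d/(2μ) = 0.361266 / (2 × 0.034) = 5.31 Myr.

5.31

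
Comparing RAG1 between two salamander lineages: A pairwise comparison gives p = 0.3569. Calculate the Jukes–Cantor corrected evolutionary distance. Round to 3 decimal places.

d = −(3/4) ln(1 − 4p/3) = −0.75 ln(1 − 0.475867) = −0.75 ln(0.524133)
  = −0.75 × (-0.646010) = 0.484508 substitutions/site.

0.485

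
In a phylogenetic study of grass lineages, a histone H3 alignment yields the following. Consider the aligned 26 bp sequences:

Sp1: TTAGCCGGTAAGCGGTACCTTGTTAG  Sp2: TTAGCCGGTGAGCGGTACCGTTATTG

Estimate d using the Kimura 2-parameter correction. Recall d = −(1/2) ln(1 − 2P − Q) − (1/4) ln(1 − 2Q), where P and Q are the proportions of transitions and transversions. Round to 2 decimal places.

Of 26 sites, 1 differences are transitions and 4 are transversions, so P = 1/26 ≈ 0.038462 and Q = 4/26 ≈ 0.153846.
Under the Kimura two-parameter model, d = −½ ln(1 − 2P − Q) − ¼ ln(1 − 2Q).
1 − 2P − Q = 0.76923, giving −½ ln(0.76923) = 0.131183.
1 − 2Q = 0.692308, giving −¼ ln(0.692308) = 0.091931.
d = 0.131183 + 0.091931 = 0.223114.

0.22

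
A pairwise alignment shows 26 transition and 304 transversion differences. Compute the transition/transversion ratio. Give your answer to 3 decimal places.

0.086

R = 26/304 = 0.085526… ≈ 0.086 (to 3 d.p.).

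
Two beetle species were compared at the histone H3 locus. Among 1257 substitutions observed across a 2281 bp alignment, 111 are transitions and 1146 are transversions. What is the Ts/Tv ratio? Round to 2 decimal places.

0.10

R = 111/1146 = 0.096858… ≈ 0.10 (to 2 d.p.).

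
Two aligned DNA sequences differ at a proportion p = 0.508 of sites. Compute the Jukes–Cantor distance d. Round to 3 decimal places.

d = −(3/4) ln(1 − 4p/3) = −0.75 ln(1 − 0.677333) = −0.75 ln(0.322667)
  = −0.75 × (-1.131134) = 0.848351 substitutions/site.

0.848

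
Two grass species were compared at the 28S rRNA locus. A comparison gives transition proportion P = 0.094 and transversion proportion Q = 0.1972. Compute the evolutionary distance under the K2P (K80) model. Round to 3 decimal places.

0.369

Under the Kimura two-parameter model, d = −½ ln(1 − 2P − Q) − ¼ ln(1 − 2Q).
1 − 2P − Q = 0.6148, giving −½ ln(0.6148) = 0.243229.
1 − 2Q = 0.6056, giving −¼ ln(0.6056) = 0.125384.
d = 0.243229 + 0.125384 = 0.368613.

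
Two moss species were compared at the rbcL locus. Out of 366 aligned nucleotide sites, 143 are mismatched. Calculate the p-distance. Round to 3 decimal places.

p = 143/366 = 0.390710… ≈ 0.391 (to 3 d.p.).

0.391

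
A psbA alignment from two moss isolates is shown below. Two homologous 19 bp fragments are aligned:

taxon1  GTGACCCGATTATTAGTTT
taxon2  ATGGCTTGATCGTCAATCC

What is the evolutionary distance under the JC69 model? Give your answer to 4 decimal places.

0.9074

The sequences differ at 10 of 19 sites (1, 4, 6, 7, 11, 12, 14, 16, 18, 19), so p = 10/19 ≈ 0.526316.
d = −(3/4) ln(1 − 4p/3) = −0.75 ln(1 − 0.701755) = −0.75 ln(0.298245)
  = −0.75 × (-1.209840) = 0.907380 substitutions/site.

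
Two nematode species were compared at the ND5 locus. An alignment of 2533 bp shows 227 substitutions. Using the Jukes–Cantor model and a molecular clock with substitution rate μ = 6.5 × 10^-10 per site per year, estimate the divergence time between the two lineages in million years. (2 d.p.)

73.42

p = 227/2533 ≈ 0.089617.
d = −(3/4) ln(1 − 4p/3) = −0.75 ln(1 − 0.119489) = −0.75 ln(0.880511)
  = −0.75 × (-0.127253) = 0.095440 substitutions/site.
Under a molecular clock d = 2μt, so t = d/(2μ) = 0.095440 / (2 × 6.5 × 10^-10) = 73.42 million years.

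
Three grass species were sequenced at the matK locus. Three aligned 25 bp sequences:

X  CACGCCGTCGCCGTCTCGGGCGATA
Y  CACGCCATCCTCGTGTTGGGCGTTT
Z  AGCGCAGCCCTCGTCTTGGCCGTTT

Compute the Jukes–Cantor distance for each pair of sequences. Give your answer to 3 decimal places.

X–Y: 7/25 sites differ → p = 0.28, d = −0.75 ln(1 − 0.373333) = 0.350505 ≈ 0.351.
X–Z: 10/25 sites differ → p = 0.4, d = −0.75 ln(1 − 0.533333) = 0.571605 ≈ 0.572.
Y–Z: 7/25 sites differ → p = 0.28, d = −0.75 ln(1 − 0.373333) = 0.350505 ≈ 0.351.

d(X,Y) = 0.351, d(X,Z) = 0.572, d(Y,Z) = 0.351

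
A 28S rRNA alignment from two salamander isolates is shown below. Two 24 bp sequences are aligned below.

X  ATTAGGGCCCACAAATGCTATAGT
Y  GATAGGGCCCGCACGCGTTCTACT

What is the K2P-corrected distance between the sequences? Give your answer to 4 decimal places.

0.5391

Of 24 sites, 5 differences are transitions and 4 are transversions, so P = 5/24 ≈ 0.208333 and Q = 4/24 ≈ 0.166667.
Under the Kimura two-parameter model, d = −½ ln(1 − 2P − Q) − ¼ ln(1 − 2Q).
1 − 2P − Q = 0.416667, giving −½ ln(0.416667) = 0.437734.
1 − 2Q = 0.666666, giving −¼ ln(0.666666) = 0.101367.
d = 0.437734 + 0.101367 = 0.539101.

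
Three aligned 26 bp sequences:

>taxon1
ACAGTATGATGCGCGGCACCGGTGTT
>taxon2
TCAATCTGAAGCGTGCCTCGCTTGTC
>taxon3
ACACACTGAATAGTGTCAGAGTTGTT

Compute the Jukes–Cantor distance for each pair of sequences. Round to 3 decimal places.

d(taxon1,taxon2) = 0.623, d(taxon1,taxon3) = 0.623, d(taxon2,taxon3) = 0.623

taxon1–taxon2: 11/26 sites differ → p ≈ 0.423077, d = −0.75 ln(1 − 0.564103) = 0.622762 ≈ 0.623.
taxon1–taxon3: 11/26 sites differ → p ≈ 0.423077, d = −0.75 ln(1 − 0.564103) = 0.622762 ≈ 0.623.
taxon2–taxon3: 11/26 sites differ → p ≈ 0.423077, d = −0.75 ln(1 − 0.564103) = 0.622762 ≈ 0.623.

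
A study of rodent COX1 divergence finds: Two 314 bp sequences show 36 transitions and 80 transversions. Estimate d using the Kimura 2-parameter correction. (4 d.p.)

0.5090

P = 36/314 ≈ 0.11465 and Q = 80/314 ≈ 0.254777.
Under the Kimura two-parameter model, d = −½ ln(1 − 2P − Q) − ¼ ln(1 − 2Q).
1 − 2P − Q = 0.515923, giving −½ ln(0.515923) = 0.330899.
1 − 2Q = 0.490446, giving −¼ ln(0.490446) = 0.178110.
d = 0.330899 + 0.178110 = 0.509009.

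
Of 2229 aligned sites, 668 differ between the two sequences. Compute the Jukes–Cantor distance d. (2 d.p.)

0.38

p = 668/2229 ≈ 0.299686.
d = −(3/4) ln(1 − 4p/3) = −0.75 ln(1 − 0.399581) = −0.75 ln(0.600419)
  = −0.75 × (-0.510128) = 0.382596 substitutions/site.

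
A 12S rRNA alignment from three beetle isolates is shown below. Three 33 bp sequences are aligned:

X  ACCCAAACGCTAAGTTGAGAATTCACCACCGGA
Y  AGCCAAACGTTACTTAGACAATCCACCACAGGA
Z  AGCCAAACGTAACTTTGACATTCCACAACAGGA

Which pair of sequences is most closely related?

X–Y: 8/33 differ, p = 0.242, d = 0.293.
X–Z: 10/33 differ, p = 0.303, d = 0.388.
Y–Z: 4/33 differ, p = 0.121, d = 0.132.
The smallest distance is between Y and Z.

Y and Z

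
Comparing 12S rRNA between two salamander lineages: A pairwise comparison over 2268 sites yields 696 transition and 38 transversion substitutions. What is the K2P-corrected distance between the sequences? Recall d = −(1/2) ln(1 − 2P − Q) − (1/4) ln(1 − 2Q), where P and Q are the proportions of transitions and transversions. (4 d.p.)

P = 696/2268 ≈ 0.306878 and Q = 38/2268 ≈ 0.016755.
Under the Kimura two-parameter model, d = −½ ln(1 − 2P − Q) − ¼ ln(1 − 2Q).
1 − 2P − Q = 0.369489, giving −½ ln(0.369489) = 0.497817.
1 − 2Q = 0.96649, giving −¼ ln(0.96649) = 0.008521.
d = 0.497817 + 0.008521 = 0.506338.

0.5063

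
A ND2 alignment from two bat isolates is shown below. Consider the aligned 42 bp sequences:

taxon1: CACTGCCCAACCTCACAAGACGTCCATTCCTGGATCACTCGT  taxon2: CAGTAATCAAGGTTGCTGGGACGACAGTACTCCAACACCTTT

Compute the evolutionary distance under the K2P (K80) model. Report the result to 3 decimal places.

Of 42 sites, 8 differences are transitions and 15 are transversions, so P = 8/42 ≈ 0.190476 and Q = 15/42 ≈ 0.357143.
Under the Kimura two-parameter model, d = −½ ln(1 − 2P − Q) − ¼ ln(1 − 2Q).
1 − 2P − Q = 0.261905, giving −½ ln(0.261905) = 0.669887.
1 − 2Q = 0.285714, giving −¼ ln(0.285714) = 0.313191.
d = 0.669887 + 0.313191 = 0.983078.

0.983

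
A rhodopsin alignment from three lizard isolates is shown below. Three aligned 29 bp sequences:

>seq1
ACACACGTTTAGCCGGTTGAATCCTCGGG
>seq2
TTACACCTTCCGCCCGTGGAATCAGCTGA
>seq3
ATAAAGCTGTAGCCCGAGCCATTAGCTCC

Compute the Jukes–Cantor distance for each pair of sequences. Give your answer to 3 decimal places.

d(seq1,seq2) = 0.529, d(seq1,seq3) = 0.998, d(seq2,seq3) = 0.602

seq1–seq2: 11/29 sites differ → p ≈ 0.37931, d = −0.75 ln(1 − 0.505747) = 0.528531 ≈ 0.529.
seq1–seq3: 16/29 sites differ → p ≈ 0.551724, d = −0.75 ln(1 − 0.735632) = 0.997810 ≈ 0.998.
seq2–seq3: 12/29 sites differ → p ≈ 0.413793, d = −0.75 ln(1 − 0.551724) = 0.601760 ≈ 0.602.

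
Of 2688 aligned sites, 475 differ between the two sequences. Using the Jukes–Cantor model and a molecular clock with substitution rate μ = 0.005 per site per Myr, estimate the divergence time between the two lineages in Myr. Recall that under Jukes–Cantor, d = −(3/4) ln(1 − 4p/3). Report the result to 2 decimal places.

20.15

p = 475/2688 ≈ 0.176711.
d = −(3/4) ln(1 − 4p/3) = −0.75 ln(1 − 0.235615) = −0.75 ln(0.764385)
  = −0.75 × (-0.268684) = 0.201513 substitutions/site.
Under a molecular clock d = 2μt, so t = d/(2μ) = 0.201513 / (2 × 0.005) = 20.15 Myr.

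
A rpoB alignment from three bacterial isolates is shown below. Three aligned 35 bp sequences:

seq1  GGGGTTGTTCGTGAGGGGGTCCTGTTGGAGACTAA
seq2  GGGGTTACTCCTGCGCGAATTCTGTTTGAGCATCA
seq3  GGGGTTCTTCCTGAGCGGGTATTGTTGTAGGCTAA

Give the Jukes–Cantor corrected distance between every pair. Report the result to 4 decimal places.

d(seq1,seq2) = 0.4582, d(seq1,seq3) = 0.2326, d(seq2,seq3) = 0.4582

seq1–seq2: 12/35 sites differ → p ≈ 0.342857, d = −0.75 ln(1 − 0.457143) = 0.458182 ≈ 0.4582.
seq1–seq3: 7/35 sites differ → p = 0.2, d = −0.75 ln(1 − 0.266667) = 0.232617 ≈ 0.2326.
seq2–seq3: 12/35 sites differ → p ≈ 0.342857, d = −0.75 ln(1 − 0.457143) = 0.458182 ≈ 0.4582.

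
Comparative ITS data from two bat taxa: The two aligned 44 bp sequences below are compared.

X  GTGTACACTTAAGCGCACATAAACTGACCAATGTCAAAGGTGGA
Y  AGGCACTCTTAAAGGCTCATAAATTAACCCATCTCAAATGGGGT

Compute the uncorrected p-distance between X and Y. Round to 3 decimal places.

The sequences differ at 14 of 44 positions.
p = 14/44 = 0.318181… ≈ 0.318 (to 3 d.p.).

0.318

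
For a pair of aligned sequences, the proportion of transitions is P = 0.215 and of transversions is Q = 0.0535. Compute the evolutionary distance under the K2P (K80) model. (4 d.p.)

Under the Kimura two-parameter model, d = −½ ln(1 − 2P − Q) − ¼ ln(1 − 2Q).
1 − 2P − Q = 0.5165, giving −½ ln(0.5165) = 0.330340.
1 − 2Q = 0.893, giving −¼ ln(0.893) = 0.028292.
d = 0.330340 + 0.028292 = 0.358632.

0.3586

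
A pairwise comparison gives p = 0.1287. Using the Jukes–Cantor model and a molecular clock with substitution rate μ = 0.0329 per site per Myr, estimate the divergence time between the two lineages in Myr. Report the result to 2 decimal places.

2.15

d = −(3/4) ln(1 − 4p/3) = −0.75 ln(1 − 0.1716) = −0.75 ln(0.8284)
  = −0.75 × (-0.188259) = 0.141194 substitutions/site.
Under a molecular clock d = 2μt, so t = d/(2μ) = 0.141194 / (2 × 0.0329) = 2.15 Myr.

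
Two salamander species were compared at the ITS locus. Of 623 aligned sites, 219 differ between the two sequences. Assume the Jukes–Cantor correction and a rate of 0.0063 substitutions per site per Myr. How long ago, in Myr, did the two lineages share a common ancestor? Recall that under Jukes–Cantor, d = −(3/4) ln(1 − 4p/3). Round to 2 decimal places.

p = 219/623 ≈ 0.351525.
d = −(3/4) ln(1 − 4p/3) = −0.75 ln(1 − 0.4687) = −0.75 ln(0.5313)
  = −0.75 × (-0.632428) = 0.474321 substitutions/site.
Under a molecular clock d = 2μt, so t = d/(2μ) = 0.474321 / (2 × 0.0063) = 37.64 Myr.

37.64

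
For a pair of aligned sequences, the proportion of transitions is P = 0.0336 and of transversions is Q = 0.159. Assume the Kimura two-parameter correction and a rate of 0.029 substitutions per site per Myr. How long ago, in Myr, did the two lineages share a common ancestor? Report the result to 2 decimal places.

3.86

Under the Kimura two-parameter model, d = −½ ln(1 − 2P − Q) − ¼ ln(1 − 2Q).
1 − 2P − Q = 0.7738, giving −½ ln(0.7738) = 0.128221.
1 − 2Q = 0.682, giving −¼ ln(0.682) = 0.095681.
d = 0.128221 + 0.095681 = 0.223902.
Under a molecular clock d = 2μt, so t = d/(2μ) = 0.223902 / (2 × 0.029) = 3.86 Myr.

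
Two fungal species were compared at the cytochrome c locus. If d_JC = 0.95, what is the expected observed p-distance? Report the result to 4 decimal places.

0.5387

p = (3/4)(1 − e^(−4d/3)) = 0.75 × (1 − e^(-1.266667)) = 0.75 × (1 − 0.281769) = 0.538673.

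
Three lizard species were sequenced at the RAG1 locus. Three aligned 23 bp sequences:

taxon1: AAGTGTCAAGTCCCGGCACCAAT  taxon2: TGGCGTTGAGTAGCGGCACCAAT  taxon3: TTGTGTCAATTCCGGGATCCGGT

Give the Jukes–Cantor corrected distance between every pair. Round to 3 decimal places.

taxon1–taxon2: 7/23 sites differ → p ≈ 0.304348, d = −0.75 ln(1 − 0.405797) = 0.390401 ≈ 0.390.
taxon1–taxon3: 8/23 sites differ → p ≈ 0.347826, d = −0.75 ln(1 − 0.463768) = 0.467391 ≈ 0.467.
taxon2–taxon3: 12/23 sites differ → p ≈ 0.521739, d = −0.75 ln(1 − 0.695652) = 0.892188 ≈ 0.892.

d(taxon1,taxon2) = 0.390, d(taxon1,taxon3) = 0.467, d(taxon2,taxon3) = 0.892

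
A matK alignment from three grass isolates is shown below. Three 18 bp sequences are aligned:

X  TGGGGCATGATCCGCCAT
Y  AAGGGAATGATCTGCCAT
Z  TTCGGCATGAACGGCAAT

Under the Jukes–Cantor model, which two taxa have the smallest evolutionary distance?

X and Y

X–Y: 4/18 differ, p = 0.222, d = 0.264.
X–Z: 5/18 differ, p = 0.278, d = 0.347.
Y–Z: 7/18 differ, p = 0.389, d = 0.548.
The smallest distance is between X and Y.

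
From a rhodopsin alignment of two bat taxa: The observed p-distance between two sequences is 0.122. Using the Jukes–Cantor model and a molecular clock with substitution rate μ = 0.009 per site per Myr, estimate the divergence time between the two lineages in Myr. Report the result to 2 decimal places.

7.40

d = −(3/4) ln(1 − 4p/3) = −0.75 ln(1 − 0.162667) = −0.75 ln(0.837333)
  = −0.75 × (-0.177533) = 0.133150 substitutions/site.
Under a molecular clock d = 2μt, so t = d/(2μ) = 0.133150 / (2 × 0.009) = 7.40 Myr.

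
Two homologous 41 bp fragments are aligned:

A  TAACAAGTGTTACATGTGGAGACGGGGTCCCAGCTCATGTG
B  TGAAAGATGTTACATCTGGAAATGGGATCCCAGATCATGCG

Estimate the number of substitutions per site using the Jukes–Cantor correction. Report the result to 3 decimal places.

0.295

The sequences differ at 10 of 41 sites (2, 4, 6, 7, 16, 21, 23, 27, 34, 40), so p = 10/41 ≈ 0.243902.
d = −(3/4) ln(1 − 4p/3) = −0.75 ln(1 − 0.325203) = −0.75 ln(0.674797)
  = −0.75 × (-0.393343) = 0.295007 substitutions/site.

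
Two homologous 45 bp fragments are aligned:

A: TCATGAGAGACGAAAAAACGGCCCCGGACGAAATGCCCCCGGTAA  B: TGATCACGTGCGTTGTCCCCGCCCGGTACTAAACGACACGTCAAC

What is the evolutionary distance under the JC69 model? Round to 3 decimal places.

0.931

The sequences differ at 24 of 45 sites, so p = 24/45 ≈ 0.533333.
d = −(3/4) ln(1 − 4p/3) = −0.75 ln(1 − 0.711111) = −0.75 ln(0.288889)
  = −0.75 × (-1.241713) = 0.931285 substitutions/site.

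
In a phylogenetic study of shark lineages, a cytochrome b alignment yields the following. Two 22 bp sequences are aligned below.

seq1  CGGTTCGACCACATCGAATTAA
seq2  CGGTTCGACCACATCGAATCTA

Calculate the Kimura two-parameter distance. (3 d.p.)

Of 22 sites, 1 differences are transitions and 1 are transversions, so P = 1/22 ≈ 0.045455 and Q = 1/22 ≈ 0.045455.
Under the Kimura two-parameter model, d = −½ ln(1 − 2P − Q) − ¼ ln(1 − 2Q).
1 − 2P − Q = 0.863635, giving −½ ln(0.863635) = 0.073303.
1 − 2Q = 0.90909, giving −¼ ln(0.90909) = 0.023828.
d = 0.073303 + 0.023828 = 0.097131.

0.097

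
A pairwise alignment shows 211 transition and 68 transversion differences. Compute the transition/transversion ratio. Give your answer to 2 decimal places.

3.10

R = 211/68 = 3.102941… ≈ 3.10 (to 2 d.p.).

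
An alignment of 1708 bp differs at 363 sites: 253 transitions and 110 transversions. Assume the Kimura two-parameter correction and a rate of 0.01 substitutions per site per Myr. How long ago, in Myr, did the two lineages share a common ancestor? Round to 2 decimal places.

12.91

P = 253/1708 ≈ 0.148126 and Q = 110/1708 ≈ 0.064403.
Under the Kimura two-parameter model, d = −½ ln(1 − 2P − Q) − ¼ ln(1 − 2Q).
1 − 2P − Q = 0.639345, giving −½ ln(0.639345) = 0.223656.
1 − 2Q = 0.871194, giving −¼ ln(0.871194) = 0.034473.
d = 0.223656 + 0.034473 = 0.258129.
Under a molecular clock d = 2μt, so t = d/(2μ) = 0.258129 / (2 × 0.01) = 12.91 Myr.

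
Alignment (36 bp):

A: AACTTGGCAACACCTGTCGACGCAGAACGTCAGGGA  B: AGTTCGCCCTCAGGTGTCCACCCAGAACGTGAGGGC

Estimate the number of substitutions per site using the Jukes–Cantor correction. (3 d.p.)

The sequences differ at 12 of 36 sites, so p = 12/36 ≈ 0.333333.
d = −(3/4) ln(1 − 4p/3) = −0.75 ln(1 − 0.444444) = −0.75 ln(0.555556)
  = −0.75 × (-0.587786) = 0.440840 substitutions/site.

0.441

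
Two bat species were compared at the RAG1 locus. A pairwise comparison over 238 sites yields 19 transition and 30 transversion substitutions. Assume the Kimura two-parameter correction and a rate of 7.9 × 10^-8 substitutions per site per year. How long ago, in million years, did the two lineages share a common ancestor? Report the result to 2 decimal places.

1.52

P = 19/238 ≈ 0.079832 and Q = 30/238 ≈ 0.12605.
Under the Kimura two-parameter model, d = −½ ln(1 − 2P − Q) − ¼ ln(1 − 2Q).
1 − 2P − Q = 0.714286, giving −½ ln(0.714286) = 0.168236.
1 − 2Q = 0.7479, giving −¼ ln(0.7479) = 0.072621.
d = 0.168236 + 0.072621 = 0.240857.
Under a molecular clock d = 2μt, so t = d/(2μ) = 0.240857 / (2 × 7.9 × 10^-8) = 1.52 million years.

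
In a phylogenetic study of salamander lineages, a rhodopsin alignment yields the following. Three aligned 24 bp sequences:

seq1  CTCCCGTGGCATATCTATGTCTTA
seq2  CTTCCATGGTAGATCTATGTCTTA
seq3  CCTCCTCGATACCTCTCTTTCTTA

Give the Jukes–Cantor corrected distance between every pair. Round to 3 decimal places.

seq1–seq2: 4/24 sites differ → p ≈ 0.166667, d = −0.75 ln(1 − 0.222223) = 0.188487 ≈ 0.188.
seq1–seq3: 10/24 sites differ → p ≈ 0.416667, d = −0.75 ln(1 − 0.555556) = 0.608198 ≈ 0.608.
seq2–seq3: 8/24 sites differ → p ≈ 0.333333, d = −0.75 ln(1 − 0.444444) = 0.440839 ≈ 0.441.

d(seq1,seq2) = 0.188, d(seq1,seq3) = 0.608, d(seq2,seq3) = 0.441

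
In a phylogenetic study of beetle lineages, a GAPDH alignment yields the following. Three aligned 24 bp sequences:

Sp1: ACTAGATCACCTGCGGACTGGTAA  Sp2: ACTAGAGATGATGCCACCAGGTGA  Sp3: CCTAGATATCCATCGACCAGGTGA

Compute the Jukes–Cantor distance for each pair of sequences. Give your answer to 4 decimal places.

d(Sp1,Sp2) = 0.6082, d(Sp1,Sp3) = 0.5199, d(Sp2,Sp3) = 0.3694

Sp1–Sp2: 10/24 sites differ → p ≈ 0.416667, d = −0.75 ln(1 − 0.555556) = 0.608198 ≈ 0.6082.
Sp1–Sp3: 9/24 sites differ → p = 0.375, d = −0.75 ln(1 − 0.5) = 0.519860 ≈ 0.5199.
Sp2–Sp3: 7/24 sites differ → p ≈ 0.291667, d = −0.75 ln(1 − 0.388889) = 0.369358 ≈ 0.3694.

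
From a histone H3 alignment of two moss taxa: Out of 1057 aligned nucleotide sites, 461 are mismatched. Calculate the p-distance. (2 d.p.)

0.44

p = 461/1057 = 0.436140… ≈ 0.44 (to 2 d.p.).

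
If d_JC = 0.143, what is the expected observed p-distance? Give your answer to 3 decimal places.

0.130

p = (3/4)(1 − e^(−4d/3)) = 0.75 × (1 − e^(-0.190667)) = 0.75 × (1 − 0.826408) = 0.130194.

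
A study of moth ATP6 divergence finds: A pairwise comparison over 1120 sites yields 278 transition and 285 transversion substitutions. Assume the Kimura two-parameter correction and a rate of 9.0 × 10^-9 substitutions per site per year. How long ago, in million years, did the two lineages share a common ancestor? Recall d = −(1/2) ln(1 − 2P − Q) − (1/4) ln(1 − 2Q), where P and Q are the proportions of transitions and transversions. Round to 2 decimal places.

P = 278/1120 ≈ 0.248214 and Q = 285/1120 ≈ 0.254464.
Under the Kimura two-parameter model, d = −½ ln(1 − 2P − Q) − ¼ ln(1 − 2Q).
1 − 2P − Q = 0.249108, giving −½ ln(0.249108) = 0.694934.
1 − 2Q = 0.491072, giving −¼ ln(0.491072) = 0.177791.
d = 0.694934 + 0.177791 = 0.872725.
Under a molecular clock d = 2μt, so t = d/(2μ) = 0.872725 / (2 × 9.0 × 10^-9) = 48.48 million years.

48.48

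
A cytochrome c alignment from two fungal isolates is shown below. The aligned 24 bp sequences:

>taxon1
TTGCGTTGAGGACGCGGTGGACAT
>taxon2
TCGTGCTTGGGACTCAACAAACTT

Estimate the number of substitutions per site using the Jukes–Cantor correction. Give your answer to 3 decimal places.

0.824

The sequences differ at 12 of 24 sites, so p = 12/24 = 0.5.
d = −(3/4) ln(1 − 4p/3) = −0.75 ln(1 − 0.666667) = −0.75 ln(0.333333)
  = −0.75 × (-1.098613) = 0.823960 substitutions/site.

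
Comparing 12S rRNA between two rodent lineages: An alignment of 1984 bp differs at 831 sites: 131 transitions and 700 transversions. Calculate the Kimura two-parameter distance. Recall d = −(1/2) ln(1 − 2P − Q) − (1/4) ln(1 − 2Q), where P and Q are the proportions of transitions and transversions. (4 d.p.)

0.6374

P = 131/1984 ≈ 0.066028 and Q = 700/1984 ≈ 0.352823.
Under the Kimura two-parameter model, d = −½ ln(1 − 2P − Q) − ¼ ln(1 − 2Q).
1 − 2P − Q = 0.515121, giving −½ ln(0.515121) = 0.331677.
1 − 2Q = 0.294354, giving −¼ ln(0.294354) = 0.305743.
d = 0.331677 + 0.305743 = 0.637420.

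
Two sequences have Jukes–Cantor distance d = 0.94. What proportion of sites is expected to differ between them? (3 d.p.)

p = (3/4)(1 − e^(−4d/3)) = 0.75 × (1 − e^(-1.253333)) = 0.75 × (1 − 0.285551) = 0.535837.

0.536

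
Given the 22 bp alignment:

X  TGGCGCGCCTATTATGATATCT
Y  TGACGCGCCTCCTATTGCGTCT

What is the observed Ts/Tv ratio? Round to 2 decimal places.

2.50

Transitions are A↔G and C↔T; transversions are all other mismatches.
Transitions: 5. Transversions: 2.
R = 5/2 = 2.50.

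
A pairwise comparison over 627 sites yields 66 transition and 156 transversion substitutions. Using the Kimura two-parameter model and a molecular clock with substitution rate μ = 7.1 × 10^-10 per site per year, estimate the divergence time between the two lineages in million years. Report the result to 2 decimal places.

337.72

P = 66/627 ≈ 0.105263 and Q = 156/627 ≈ 0.248804.
Under the Kimura two-parameter model, d = −½ ln(1 − 2P − Q) − ¼ ln(1 − 2Q).
1 − 2P − Q = 0.54067, giving −½ ln(0.54067) = 0.307473.
1 − 2Q = 0.502392, giving −¼ ln(0.502392) = 0.172094.
d = 0.307473 + 0.172094 = 0.479567.
Under a molecular clock d = 2μt, so t = d/(2μ) = 0.479567 / (2 × 7.1 × 10^-10) = 337.72 million years.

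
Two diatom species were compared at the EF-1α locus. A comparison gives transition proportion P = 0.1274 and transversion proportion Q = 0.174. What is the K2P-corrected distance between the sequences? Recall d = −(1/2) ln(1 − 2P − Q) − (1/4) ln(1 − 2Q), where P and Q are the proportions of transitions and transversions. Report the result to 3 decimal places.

Under the Kimura two-parameter model, d = −½ ln(1 − 2P − Q) − ¼ ln(1 − 2Q).
1 − 2P − Q = 0.5712, giving −½ ln(0.5712) = 0.280008.
1 − 2Q = 0.652, giving −¼ ln(0.652) = 0.106928.
d = 0.280008 + 0.106928 = 0.386936.

0.387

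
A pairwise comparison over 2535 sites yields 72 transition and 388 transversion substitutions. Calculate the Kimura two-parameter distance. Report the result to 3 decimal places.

0.209

P = 72/2535 ≈ 0.028402 and Q = 388/2535 ≈ 0.153057.
Under the Kimura two-parameter model, d = −½ ln(1 − 2P − Q) − ¼ ln(1 − 2Q).
1 − 2P − Q = 0.790139, giving −½ ln(0.790139) = 0.117773.
1 − 2Q = 0.693886, giving −¼ ln(0.693886) = 0.091362.
d = 0.117773 + 0.091362 = 0.209135.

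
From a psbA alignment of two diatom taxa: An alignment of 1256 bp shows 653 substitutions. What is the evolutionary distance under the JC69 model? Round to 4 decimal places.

p = 653/1256 ≈ 0.519904.
d = −(3/4) ln(1 − 4p/3) = −0.75 ln(1 − 0.693205) = −0.75 ln(0.306795)
  = −0.75 × (-1.181576) = 0.886182 substitutions/site.

0.8862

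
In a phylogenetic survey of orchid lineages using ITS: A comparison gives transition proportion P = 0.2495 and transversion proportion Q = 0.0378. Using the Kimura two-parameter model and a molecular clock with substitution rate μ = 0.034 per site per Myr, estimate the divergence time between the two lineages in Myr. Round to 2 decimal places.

Under the Kimura two-parameter model, d = −½ ln(1 − 2P − Q) − ¼ ln(1 − 2Q).
1 − 2P − Q = 0.4632, giving −½ ln(0.4632) = 0.384798.
1 − 2Q = 0.9244, giving −¼ ln(0.9244) = 0.019653.
d = 0.384798 + 0.019653 = 0.404451.
Under a molecular clock d = 2μt, so t = d/(2μ) = 0.404451 / (2 × 0.034) = 5.95 Myr.

5.95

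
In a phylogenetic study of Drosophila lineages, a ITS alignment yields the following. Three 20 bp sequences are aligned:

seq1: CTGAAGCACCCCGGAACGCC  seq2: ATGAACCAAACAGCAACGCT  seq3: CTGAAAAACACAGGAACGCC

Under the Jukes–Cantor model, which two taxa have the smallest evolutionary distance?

seq1 and seq3

seq1–seq2: 7/20 differ, p = 0.350, d = 0.471.
seq1–seq3: 4/20 differ, p = 0.200, d = 0.233.
seq2–seq3: 6/20 differ, p = 0.300, d = 0.383.
The smallest distance is between seq1 and seq3.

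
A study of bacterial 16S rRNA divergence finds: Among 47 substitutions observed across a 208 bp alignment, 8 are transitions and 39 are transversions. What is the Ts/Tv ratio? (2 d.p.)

R = 8/39 = 0.205128… ≈ 0.21 (to 2 d.p.).

0.21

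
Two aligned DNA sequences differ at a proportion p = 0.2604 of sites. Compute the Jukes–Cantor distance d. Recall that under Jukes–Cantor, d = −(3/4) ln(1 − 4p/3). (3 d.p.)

0.320

d = −(3/4) ln(1 − 4p/3) = −0.75 ln(1 − 0.3472) = −0.75 ln(0.6528)
  = −0.75 × (-0.426484) = 0.319863 substitutions/site.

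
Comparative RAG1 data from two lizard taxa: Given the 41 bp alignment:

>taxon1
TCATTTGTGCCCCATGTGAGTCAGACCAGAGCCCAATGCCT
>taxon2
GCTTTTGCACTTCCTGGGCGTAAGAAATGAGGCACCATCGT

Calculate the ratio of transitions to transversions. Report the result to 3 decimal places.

0.250

Transitions are A↔G and C↔T; transversions are all other mismatches.
Transitions: 4. Transversions: 16.
R = 4/16 = 0.250.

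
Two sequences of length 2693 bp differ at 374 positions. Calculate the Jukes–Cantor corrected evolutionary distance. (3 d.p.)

0.154

p = 374/2693 ≈ 0.138879.
d = −(3/4) ln(1 − 4p/3) = −0.75 ln(1 − 0.185172) = −0.75 ln(0.814828)
  = −0.75 × (-0.204778) = 0.153584 substitutions/site.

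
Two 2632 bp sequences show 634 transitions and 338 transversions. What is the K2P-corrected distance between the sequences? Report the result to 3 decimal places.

0.545

P = 634/2632 ≈ 0.240881 and Q = 338/2632 ≈ 0.128419.
Under the Kimura two-parameter model, d = −½ ln(1 − 2P − Q) − ¼ ln(1 − 2Q).
1 − 2P − Q = 0.389819, giving −½ ln(0.389819) = 0.471036.
1 − 2Q = 0.743162, giving −¼ ln(0.743162) = 0.074210.
d = 0.471036 + 0.074210 = 0.545246.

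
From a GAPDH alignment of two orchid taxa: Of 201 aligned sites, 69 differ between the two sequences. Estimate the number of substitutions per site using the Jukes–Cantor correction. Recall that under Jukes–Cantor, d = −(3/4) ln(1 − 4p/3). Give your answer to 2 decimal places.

p = 69/201 ≈ 0.343284.
d = −(3/4) ln(1 − 4p/3) = −0.75 ln(1 − 0.457712) = −0.75 ln(0.542288)
  = −0.75 × (-0.611958) = 0.458969 substitutions/site.

0.46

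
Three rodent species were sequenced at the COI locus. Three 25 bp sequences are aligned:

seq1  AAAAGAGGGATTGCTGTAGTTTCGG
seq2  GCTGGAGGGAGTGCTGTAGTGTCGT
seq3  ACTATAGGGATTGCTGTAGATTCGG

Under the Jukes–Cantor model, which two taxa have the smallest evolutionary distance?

seq1 and seq3

seq1–seq2: 7/25 differ, p = 0.280, d = 0.351.
seq1–seq3: 4/25 differ, p = 0.160, d = 0.180.
seq2–seq3: 7/25 differ, p = 0.280, d = 0.351.
The smallest distance is between seq1 and seq3.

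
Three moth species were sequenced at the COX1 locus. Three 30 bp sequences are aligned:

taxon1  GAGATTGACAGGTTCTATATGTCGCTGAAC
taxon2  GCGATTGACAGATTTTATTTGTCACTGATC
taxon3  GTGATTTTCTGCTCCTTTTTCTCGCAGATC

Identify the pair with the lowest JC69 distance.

taxon1–taxon2: 6/30 differ, p = 0.200, d = 0.233.
taxon1–taxon3: 11/30 differ, p = 0.367, d = 0.503.
taxon2–taxon3: 11/30 differ, p = 0.367, d = 0.503.
The smallest distance is between taxon1 and taxon2.

taxon1 and taxon2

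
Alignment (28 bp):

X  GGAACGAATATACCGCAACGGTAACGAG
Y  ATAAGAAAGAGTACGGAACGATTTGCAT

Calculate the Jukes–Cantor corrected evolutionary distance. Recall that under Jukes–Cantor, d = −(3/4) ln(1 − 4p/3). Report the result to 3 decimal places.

0.940

The sequences differ at 15 of 28 sites, so p = 15/28 ≈ 0.535714.
d = −(3/4) ln(1 − 4p/3) = −0.75 ln(1 − 0.714285) = −0.75 ln(0.285715)
  = −0.75 × (-1.252760) = 0.939570 substitutions/site.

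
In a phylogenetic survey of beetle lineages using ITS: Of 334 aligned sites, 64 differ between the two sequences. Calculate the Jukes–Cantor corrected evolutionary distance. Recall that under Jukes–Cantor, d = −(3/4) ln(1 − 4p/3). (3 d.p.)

p = 64/334 ≈ 0.191617.
d = −(3/4) ln(1 − 4p/3) = −0.75 ln(1 − 0.255489) = −0.75 ln(0.744511)
  = −0.75 × (-0.295028) = 0.221271 substitutions/site.

0.221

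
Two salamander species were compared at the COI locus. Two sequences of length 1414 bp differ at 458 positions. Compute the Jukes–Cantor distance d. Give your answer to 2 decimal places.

0.42

p = 458/1414 ≈ 0.323904.
d = −(3/4) ln(1 − 4p/3) = −0.75 ln(1 − 0.431872) = −0.75 ln(0.568128)
  = −0.75 × (-0.565409) = 0.424057 substitutions/site.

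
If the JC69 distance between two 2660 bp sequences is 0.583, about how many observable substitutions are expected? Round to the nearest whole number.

Invert JC69: p = (3/4)(1 − e^(−4d/3)) = 0.75 × (1 − e^(-0.777333)) = 0.75 × (1 − 0.459630) = 0.405278.
Expected differing sites = pL ≈ 0.405278 × 2660 = 1078.03948 ≈ 1078.

1078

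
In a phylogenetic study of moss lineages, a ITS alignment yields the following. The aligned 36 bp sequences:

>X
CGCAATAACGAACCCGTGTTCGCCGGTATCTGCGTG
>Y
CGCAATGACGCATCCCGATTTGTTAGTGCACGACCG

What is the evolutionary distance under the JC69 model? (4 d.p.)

The sequences differ at 17 of 36 sites, so p = 17/36 ≈ 0.472222.
d = −(3/4) ln(1 − 4p/3) = −0.75 ln(1 − 0.629629) = −0.75 ln(0.370371)
  = −0.75 × (-0.993250) = 0.744938 substitutions/site.

0.7449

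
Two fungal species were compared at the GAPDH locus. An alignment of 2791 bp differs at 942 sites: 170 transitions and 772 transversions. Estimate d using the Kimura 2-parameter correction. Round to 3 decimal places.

P = 170/2791 ≈ 0.06091 and Q = 772/2791 ≈ 0.276603.
Under the Kimura two-parameter model, d = −½ ln(1 − 2P − Q) − ¼ ln(1 − 2Q).
1 − 2P − Q = 0.601577, giving −½ ln(0.601577) = 0.254100.
1 − 2Q = 0.446794, giving −¼ ln(0.446794) = 0.201414.
d = 0.254100 + 0.201414 = 0.455514.

0.456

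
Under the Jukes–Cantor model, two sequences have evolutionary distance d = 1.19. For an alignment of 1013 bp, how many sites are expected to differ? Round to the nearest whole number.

Invert JC69: p = (3/4)(1 − e^(−4d/3)) = 0.75 × (1 − e^(-1.586667)) = 0.75 × (1 − 0.204606) = 0.596546.
Expected differing sites = pL ≈ 0.596546 × 1013 = 604.301098 ≈ 604.

604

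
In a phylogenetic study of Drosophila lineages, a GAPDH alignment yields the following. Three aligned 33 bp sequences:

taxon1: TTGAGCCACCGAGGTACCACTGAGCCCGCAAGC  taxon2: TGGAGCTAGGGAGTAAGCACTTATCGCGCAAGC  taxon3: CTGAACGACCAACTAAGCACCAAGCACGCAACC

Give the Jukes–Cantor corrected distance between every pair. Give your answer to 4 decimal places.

taxon1–taxon2: 10/33 sites differ → p ≈ 0.30303, d = −0.75 ln(1 − 0.40404) = 0.388186 ≈ 0.3882.
taxon1–taxon3: 12/33 sites differ → p ≈ 0.363636, d = −0.75 ln(1 − 0.484848) = 0.497470 ≈ 0.4975.
taxon2–taxon3: 13/33 sites differ → p ≈ 0.393939, d = −0.75 ln(1 − 0.525252) = 0.558728 ≈ 0.5587.

d(taxon1,taxon2) = 0.3882, d(taxon1,taxon3) = 0.4975, d(taxon2,taxon3) = 0.5587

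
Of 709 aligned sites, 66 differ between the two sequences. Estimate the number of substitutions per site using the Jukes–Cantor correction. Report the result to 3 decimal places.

0.099

p = 66/709 ≈ 0.093089.
d = −(3/4) ln(1 − 4p/3) = −0.75 ln(1 − 0.124119) = −0.75 ln(0.875881)
  = −0.75 × (-0.132525) = 0.099394 substitutions/site.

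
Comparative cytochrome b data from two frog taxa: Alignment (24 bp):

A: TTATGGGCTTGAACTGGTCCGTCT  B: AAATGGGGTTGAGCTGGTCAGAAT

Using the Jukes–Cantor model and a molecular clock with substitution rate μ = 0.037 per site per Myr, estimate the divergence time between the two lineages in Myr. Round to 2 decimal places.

The sequences differ at 7 of 24 sites (1, 2, 8, 13, 20, 22, 23), so p = 7/24 ≈ 0.291667.
d = −(3/4) ln(1 − 4p/3) = −0.75 ln(1 − 0.388889) = −0.75 ln(0.611111)
  = −0.75 × (-0.492477) = 0.369358 substitutions/site.
Under a molecular clock d = 2μt, so t = d/(2μ) = 0.369358 / (2 × 0.037) = 4.99 Myr.

4.99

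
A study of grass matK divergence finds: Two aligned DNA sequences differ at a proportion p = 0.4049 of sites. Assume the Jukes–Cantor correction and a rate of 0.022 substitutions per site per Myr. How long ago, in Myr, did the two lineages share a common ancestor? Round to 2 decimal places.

13.23

d = −(3/4) ln(1 − 4p/3) = −0.75 ln(1 − 0.539867) = −0.75 ln(0.460133)
  = −0.75 × (-0.776240) = 0.582180 substitutions/site.
Under a molecular clock d = 2μt, so t = d/(2μ) = 0.582180 / (2 × 0.022) = 13.23 Myr.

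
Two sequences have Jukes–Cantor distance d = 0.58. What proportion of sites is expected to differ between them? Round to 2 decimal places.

0.40

p = (3/4)(1 − e^(−4d/3)) = 0.75 × (1 − e^(-0.773333)) = 0.75 × (1 − 0.461472) = 0.403896.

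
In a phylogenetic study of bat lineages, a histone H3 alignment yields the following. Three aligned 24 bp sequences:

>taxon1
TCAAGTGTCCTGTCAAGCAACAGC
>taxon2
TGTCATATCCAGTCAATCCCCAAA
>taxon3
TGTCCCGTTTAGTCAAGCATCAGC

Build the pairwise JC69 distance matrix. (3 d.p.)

taxon1–taxon2: 11/24 sites differ → p ≈ 0.458333, d = −0.75 ln(1 − 0.611111) = 0.708346 ≈ 0.708.
taxon1–taxon3: 9/24 sites differ → p = 0.375, d = −0.75 ln(1 − 0.5) = 0.519860 ≈ 0.520.
taxon2–taxon3: 10/24 sites differ → p ≈ 0.416667, d = −0.75 ln(1 − 0.555556) = 0.608198 ≈ 0.608.

d(taxon1,taxon2) = 0.708, d(taxon1,taxon3) = 0.520, d(taxon2,taxon3) = 0.608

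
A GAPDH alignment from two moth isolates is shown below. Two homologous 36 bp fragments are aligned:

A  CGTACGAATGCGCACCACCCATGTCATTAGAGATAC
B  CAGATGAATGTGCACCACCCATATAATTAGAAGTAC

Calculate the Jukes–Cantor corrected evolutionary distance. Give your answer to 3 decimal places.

0.264

The sequences differ at 8 of 36 sites (2, 3, 5, 11, 23, 25, 32, 33), so p = 8/36 ≈ 0.222222.
d = −(3/4) ln(1 − 4p/3) = −0.75 ln(1 − 0.296296) = −0.75 ln(0.703704)
  = −0.75 × (-0.351397) = 0.263548 substitutions/site.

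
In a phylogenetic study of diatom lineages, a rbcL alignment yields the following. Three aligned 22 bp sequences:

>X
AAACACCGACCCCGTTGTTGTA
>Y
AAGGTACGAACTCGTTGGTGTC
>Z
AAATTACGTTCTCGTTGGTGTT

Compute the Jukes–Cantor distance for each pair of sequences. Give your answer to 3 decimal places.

d(X,Y) = 0.497, d(X,Z) = 0.497, d(Y,Z) = 0.271

X–Y: 8/22 sites differ → p ≈ 0.363636, d = −0.75 ln(1 − 0.484848) = 0.497470 ≈ 0.497.
X–Z: 8/22 sites differ → p ≈ 0.363636, d = −0.75 ln(1 − 0.484848) = 0.497470 ≈ 0.497.
Y–Z: 5/22 sites differ → p ≈ 0.227273, d = −0.75 ln(1 − 0.303031) = 0.270761 ≈ 0.271.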